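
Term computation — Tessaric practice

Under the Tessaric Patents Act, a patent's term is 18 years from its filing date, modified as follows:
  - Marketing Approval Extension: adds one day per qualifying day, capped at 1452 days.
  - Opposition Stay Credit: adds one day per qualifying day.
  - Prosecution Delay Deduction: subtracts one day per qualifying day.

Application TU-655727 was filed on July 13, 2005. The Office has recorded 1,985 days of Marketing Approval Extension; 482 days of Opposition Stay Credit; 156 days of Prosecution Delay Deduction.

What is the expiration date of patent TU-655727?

2028-05-25

Base term: filing date + 18 years → 13 July 2023.
Marketing Approval Extension: 1985 days claimed exceeds the 1452-day cap, so +1452 days → 4 July 2027.
Opposition Stay Credit: +482 days → 28 October 2028.
Prosecution Delay Deduction: −156 days → 25 May 2028.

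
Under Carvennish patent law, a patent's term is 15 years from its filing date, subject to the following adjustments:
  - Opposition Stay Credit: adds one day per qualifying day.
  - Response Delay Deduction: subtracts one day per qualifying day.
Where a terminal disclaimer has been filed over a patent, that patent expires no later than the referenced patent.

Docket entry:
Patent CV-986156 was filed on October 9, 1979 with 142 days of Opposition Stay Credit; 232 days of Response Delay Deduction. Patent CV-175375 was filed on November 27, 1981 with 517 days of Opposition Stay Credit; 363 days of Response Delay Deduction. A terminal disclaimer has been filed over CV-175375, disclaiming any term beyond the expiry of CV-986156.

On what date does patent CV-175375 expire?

July 11, 1994

Natural term of CV-175375:
  Base: filing + 15 years → 27 November 1996.
  Opposition Stay Credit: +517 days → 28 April 1998.
  Response Delay Deduction: −363 days → 30 April 1997.
Expiry of referenced patent CV-986156:
  Base: filing + 15 years → 9 October 1994.
  Opposition Stay Credit: +142 days → 28 February 1995.
  Response Delay Deduction: −232 days → 11 July 1994.
Terminal disclaimer: CV-175375 expires on the earlier of 30 April 1997 and 11 July 1994.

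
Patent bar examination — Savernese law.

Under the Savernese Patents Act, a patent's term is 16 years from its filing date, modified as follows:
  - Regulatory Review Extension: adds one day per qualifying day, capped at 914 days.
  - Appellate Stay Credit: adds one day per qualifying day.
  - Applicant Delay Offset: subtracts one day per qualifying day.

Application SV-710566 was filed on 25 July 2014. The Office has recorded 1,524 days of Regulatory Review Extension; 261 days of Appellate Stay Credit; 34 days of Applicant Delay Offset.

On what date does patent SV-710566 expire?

September 8, 2033

Base term: filing date + 16 years → 25 July 2030.
Regulatory Review Extension: 1524 days claimed exceeds the 914-day cap, so +914 days → 24 January 2033.
Appellate Stay Credit: +261 days → 12 October 2033.
Applicant Delay Offset: −34 days → 8 September 2033.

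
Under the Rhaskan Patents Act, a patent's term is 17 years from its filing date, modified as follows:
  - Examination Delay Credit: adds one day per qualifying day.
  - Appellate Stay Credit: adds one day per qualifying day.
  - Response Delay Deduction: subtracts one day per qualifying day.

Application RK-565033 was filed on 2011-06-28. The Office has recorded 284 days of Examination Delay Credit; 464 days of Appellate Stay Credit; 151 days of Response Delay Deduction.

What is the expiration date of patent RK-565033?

Base term: filing date + 17 years → 28 June 2028.
Examination Delay Credit: +284 days → 8 April 2029.
Appellate Stay Credit: +464 days → 16 July 2030.
Response Delay Deduction: −151 days → 15 February 2030.

2030-02-15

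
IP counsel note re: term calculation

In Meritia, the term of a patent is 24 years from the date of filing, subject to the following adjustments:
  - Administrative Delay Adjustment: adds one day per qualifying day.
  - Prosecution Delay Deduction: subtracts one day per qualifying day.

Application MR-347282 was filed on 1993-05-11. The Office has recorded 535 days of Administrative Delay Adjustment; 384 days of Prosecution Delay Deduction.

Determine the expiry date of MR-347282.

Base term: filing date + 24 years → 11 May 2017.
Administrative Delay Adjustment: +535 days → 28 October 2018.
Prosecution Delay Deduction: −384 days → 9 October 2017.

October 9, 2017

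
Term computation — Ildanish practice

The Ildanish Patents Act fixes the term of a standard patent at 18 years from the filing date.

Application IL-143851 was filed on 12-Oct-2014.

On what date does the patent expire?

Filing date + 18 years → 12 October 2032.

2032-10-12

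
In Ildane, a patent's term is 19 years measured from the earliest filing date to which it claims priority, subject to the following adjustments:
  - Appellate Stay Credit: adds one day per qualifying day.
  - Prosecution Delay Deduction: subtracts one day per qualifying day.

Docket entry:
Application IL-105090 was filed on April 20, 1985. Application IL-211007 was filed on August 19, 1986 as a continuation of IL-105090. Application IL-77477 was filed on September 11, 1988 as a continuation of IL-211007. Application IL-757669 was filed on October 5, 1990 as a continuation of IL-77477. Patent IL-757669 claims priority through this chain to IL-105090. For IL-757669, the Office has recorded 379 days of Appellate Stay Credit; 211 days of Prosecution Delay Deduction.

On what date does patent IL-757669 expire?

2004-10-05

Earliest priority filing: 20 April 1985.
Base term: 20 April 1985 + 19 years → 20 April 2004.
Appellate Stay Credit: +379 days → 4 May 2005.
Prosecution Delay Deduction: −211 days → 5 October 2004.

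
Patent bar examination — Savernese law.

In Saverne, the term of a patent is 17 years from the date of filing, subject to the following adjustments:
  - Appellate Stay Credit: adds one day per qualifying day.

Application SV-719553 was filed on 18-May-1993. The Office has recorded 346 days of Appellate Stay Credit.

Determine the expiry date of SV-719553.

Base term: filing date + 17 years → 18 May 2010.
Appellate Stay Credit: +346 days → 29 April 2011.

2011-04-29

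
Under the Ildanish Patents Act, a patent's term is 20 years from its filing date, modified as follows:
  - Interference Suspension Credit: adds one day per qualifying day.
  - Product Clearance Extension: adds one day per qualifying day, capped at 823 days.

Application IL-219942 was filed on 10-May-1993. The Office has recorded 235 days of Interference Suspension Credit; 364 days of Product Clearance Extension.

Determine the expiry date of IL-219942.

Base term: filing date + 20 years → 10 May 2013.
Interference Suspension Credit: +235 days → 31 December 2013.
Product Clearance Extension: 364 days (within the 823-day cap) → +364 days → 30 December 2014.

2014-12-30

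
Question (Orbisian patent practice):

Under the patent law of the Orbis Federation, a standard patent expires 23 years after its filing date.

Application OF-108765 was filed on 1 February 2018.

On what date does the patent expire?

Filing date + 23 years → 1 February 2041.

February 1, 2041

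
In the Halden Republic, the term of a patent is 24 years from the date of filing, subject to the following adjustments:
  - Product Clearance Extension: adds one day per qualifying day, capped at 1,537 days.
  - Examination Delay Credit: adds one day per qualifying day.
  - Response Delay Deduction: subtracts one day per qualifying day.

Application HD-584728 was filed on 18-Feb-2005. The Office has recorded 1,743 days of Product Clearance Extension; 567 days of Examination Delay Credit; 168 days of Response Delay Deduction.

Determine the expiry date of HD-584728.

Base term: filing date + 24 years → 18 February 2029.
Product Clearance Extension: 1743 days claimed exceeds the 1537-day cap, so +1537 days → 5 May 2033.
Examination Delay Credit: +567 days → 23 November 2034.
Response Delay Deduction: −168 days → 8 June 2034.

2034-06-08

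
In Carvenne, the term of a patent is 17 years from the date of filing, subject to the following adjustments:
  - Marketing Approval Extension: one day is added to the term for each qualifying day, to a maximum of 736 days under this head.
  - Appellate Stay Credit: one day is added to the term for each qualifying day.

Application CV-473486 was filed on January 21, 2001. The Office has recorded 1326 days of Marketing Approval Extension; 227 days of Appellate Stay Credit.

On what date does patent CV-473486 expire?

Base term: filing date + 17 years → 21 January 2018.
Marketing Approval Extension: 1326 days claimed exceeds the 736-day cap, so +736 days → 27 January 2020.
Appellate Stay Credit: +227 days → 10 September 2020.

2020-09-10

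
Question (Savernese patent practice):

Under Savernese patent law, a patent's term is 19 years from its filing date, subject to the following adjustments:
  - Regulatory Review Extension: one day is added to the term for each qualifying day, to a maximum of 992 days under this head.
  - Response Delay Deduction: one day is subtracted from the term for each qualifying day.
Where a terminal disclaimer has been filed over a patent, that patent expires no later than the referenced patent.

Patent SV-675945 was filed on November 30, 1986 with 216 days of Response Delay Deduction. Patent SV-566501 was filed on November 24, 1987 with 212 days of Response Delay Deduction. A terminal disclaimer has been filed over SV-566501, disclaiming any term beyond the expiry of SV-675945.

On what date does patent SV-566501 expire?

April 28, 2005

Natural term of SV-566501:
  Base: filing + 19 years → 24 November 2006.
  Response Delay Deduction: −212 days → 26 April 2006.
Expiry of referenced patent SV-675945:
  Base: filing + 19 years → 30 November 2005.
  Response Delay Deduction: −216 days → 28 April 2005.
Terminal disclaimer: SV-566501 expires on the earlier of 26 April 2006 and 28 April 2005.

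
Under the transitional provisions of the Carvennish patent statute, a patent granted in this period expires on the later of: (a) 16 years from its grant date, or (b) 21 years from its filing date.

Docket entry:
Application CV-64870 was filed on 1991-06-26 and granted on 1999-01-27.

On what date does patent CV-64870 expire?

2015-01-27

(a) grant + 16 years → 27 January 2015.
(b) filing + 21 years → 26 June 2012.
Later of the two: 27 January 2015.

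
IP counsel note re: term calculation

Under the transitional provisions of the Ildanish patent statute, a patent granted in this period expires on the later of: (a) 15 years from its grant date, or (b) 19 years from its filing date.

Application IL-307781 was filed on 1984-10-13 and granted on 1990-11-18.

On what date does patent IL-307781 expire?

(a) grant + 15 years → 18 November 2005.
(b) filing + 19 years → 13 October 2003.
Later of the two: 18 November 2005.

2005-11-18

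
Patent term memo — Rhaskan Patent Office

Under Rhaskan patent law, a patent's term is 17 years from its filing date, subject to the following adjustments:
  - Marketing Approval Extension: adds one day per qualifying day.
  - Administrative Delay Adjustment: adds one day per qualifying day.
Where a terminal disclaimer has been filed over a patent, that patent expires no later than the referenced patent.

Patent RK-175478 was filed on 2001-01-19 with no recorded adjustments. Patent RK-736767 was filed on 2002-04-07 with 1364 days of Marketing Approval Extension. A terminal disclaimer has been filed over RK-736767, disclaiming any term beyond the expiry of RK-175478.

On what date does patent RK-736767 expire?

Natural term of RK-736767:
  Base: filing + 17 years → 7 April 2019.
  Marketing Approval Extension: +1364 days → 31 December 2022.
Expiry of referenced patent RK-175478:
  Base: filing + 17 years → 19 January 2018.
Terminal disclaimer: RK-736767 expires on the earlier of 31 December 2022 and 19 January 2018.

January 19, 2018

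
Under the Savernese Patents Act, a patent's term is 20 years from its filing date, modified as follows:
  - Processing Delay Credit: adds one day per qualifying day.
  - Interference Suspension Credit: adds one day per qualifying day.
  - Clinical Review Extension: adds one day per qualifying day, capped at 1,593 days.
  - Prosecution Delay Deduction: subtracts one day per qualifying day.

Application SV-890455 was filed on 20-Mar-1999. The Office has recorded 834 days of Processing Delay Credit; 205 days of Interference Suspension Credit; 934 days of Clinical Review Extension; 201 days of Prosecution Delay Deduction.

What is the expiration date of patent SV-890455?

January 25, 2024

Base term: filing date + 20 years → 20 March 2019.
Processing Delay Credit: +834 days → 1 July 2021.
Interference Suspension Credit: +205 days → 22 January 2022.
Clinical Review Extension: 934 days (within the 1593-day cap) → +934 days → 13 August 2024.
Prosecution Delay Deduction: −201 days → 25 January 2024.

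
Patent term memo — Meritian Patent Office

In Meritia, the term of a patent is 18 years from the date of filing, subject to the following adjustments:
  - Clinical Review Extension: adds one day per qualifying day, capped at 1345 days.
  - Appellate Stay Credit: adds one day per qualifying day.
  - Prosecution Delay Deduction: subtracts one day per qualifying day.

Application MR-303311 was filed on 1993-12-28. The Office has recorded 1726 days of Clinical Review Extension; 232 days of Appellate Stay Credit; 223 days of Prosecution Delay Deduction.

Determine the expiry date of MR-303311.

Base term: filing date + 18 years → 28 December 2011.
Clinical Review Extension: 1726 days claimed exceeds the 1345-day cap, so +1345 days → 3 September 2015.
Appellate Stay Credit: +232 days → 22 April 2016.
Prosecution Delay Deduction: −223 days → 12 September 2015.

September 12, 2015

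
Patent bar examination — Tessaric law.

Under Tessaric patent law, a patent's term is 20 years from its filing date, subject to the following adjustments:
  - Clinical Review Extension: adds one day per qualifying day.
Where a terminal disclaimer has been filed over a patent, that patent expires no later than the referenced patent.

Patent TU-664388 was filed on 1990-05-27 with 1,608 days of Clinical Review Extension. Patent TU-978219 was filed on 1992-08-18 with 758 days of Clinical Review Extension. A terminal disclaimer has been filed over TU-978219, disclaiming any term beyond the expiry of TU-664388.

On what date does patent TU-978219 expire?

2014-09-15

Natural term of TU-978219:
  Base: filing + 20 years → 18 August 2012.
  Clinical Review Extension: +758 days → 15 September 2014.
Expiry of referenced patent TU-664388:
  Base: filing + 20 years → 27 May 2010.
  Clinical Review Extension: +1608 days → 21 October 2014.
Terminal disclaimer: TU-978219 expires on the earlier of 15 September 2014 and 21 October 2014.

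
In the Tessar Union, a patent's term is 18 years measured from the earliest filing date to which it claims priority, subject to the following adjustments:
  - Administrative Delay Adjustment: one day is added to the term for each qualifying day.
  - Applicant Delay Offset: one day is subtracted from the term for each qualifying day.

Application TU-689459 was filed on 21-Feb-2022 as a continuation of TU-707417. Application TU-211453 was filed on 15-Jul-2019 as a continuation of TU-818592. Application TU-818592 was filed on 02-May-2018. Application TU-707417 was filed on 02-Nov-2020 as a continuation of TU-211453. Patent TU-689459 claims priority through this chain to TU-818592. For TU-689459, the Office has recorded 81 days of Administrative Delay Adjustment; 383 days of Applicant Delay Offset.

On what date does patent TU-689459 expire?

July 5, 2035

Earliest priority filing: 2 May 2018.
Base term: 2 May 2018 + 18 years → 2 May 2036.
Administrative Delay Adjustment: +81 days → 22 July 2036.
Applicant Delay Offset: −383 days → 5 July 2035.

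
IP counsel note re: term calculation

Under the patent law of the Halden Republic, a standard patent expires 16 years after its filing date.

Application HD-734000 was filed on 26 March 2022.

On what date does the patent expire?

2038-03-26

Filing date + 16 years → 26 March 2038.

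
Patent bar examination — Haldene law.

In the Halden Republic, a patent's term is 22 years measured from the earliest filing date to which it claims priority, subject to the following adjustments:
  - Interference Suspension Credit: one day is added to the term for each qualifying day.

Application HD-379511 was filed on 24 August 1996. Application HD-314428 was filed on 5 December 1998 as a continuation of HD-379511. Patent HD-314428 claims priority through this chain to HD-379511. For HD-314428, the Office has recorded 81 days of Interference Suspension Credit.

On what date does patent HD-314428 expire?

Earliest priority filing: 24 August 1996.
Base term: 24 August 1996 + 22 years → 24 August 2018.
Interference Suspension Credit: +81 days → 13 November 2018.

2018-11-13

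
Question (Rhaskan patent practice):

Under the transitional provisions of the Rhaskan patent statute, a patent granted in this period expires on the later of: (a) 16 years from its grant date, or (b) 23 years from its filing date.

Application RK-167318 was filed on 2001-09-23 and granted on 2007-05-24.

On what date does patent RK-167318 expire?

(a) grant + 16 years → 24 May 2023.
(b) filing + 23 years → 23 September 2024.
Later of the two: 23 September 2024.

2024-09-23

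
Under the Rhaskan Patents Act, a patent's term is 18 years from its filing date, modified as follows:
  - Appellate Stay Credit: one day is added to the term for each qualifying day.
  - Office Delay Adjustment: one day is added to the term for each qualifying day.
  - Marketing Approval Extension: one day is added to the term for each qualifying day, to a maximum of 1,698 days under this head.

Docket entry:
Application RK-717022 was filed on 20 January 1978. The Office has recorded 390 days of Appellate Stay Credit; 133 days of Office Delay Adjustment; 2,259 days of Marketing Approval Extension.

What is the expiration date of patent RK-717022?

2002-02-18

Base term: filing date + 18 years → 20 January 1996.
Appellate Stay Credit: +390 days → 13 February 1997.
Office Delay Adjustment: +133 days → 26 June 1997.
Marketing Approval Extension: 2259 days claimed exceeds the 1698-day cap, so +1698 days → 18 February 2002.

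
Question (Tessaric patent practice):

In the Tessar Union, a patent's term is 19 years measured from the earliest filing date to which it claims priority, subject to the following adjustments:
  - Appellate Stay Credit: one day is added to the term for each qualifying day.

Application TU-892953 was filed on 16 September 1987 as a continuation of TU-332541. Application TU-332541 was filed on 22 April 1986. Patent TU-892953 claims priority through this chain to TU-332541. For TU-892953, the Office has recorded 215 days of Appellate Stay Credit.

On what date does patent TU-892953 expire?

Earliest priority filing: 22 April 1986.
Base term: 22 April 1986 + 19 years → 22 April 2005.
Appellate Stay Credit: +215 days → 23 November 2005.

2005-11-23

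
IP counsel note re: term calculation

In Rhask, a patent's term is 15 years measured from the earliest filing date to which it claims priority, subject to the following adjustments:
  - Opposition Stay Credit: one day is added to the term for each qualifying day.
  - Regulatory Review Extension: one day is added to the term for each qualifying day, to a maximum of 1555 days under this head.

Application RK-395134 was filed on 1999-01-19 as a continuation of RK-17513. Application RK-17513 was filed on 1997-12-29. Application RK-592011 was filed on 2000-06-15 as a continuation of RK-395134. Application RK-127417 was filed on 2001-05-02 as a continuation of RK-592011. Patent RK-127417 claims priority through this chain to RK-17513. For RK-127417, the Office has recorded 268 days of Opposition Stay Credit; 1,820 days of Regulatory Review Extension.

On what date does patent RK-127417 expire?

December 26, 2017

Earliest priority filing: 29 December 1997.
Base term: 29 December 1997 + 15 years → 29 December 2012.
Opposition Stay Credit: +268 days → 23 September 2013.
Regulatory Review Extension: 1820 days claimed exceeds the 1555-day cap, so +1555 days → 26 December 2017.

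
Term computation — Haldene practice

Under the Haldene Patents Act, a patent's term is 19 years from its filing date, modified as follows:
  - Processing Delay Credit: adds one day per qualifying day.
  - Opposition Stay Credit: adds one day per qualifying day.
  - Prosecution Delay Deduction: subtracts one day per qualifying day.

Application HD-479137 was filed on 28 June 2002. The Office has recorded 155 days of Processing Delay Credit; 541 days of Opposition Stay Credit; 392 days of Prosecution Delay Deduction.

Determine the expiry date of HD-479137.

Base term: filing date + 19 years → 28 June 2021.
Processing Delay Credit: +155 days → 30 November 2021.
Opposition Stay Credit: +541 days → 25 May 2023.
Prosecution Delay Deduction: −392 days → 28 April 2022.

2022-04-28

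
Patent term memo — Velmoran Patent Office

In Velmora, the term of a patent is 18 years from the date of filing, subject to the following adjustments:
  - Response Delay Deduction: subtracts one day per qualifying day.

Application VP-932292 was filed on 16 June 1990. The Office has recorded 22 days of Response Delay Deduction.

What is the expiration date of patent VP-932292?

2008-05-25

Base term: filing date + 18 years → 16 June 2008.
Response Delay Deduction: −22 days → 25 May 2008.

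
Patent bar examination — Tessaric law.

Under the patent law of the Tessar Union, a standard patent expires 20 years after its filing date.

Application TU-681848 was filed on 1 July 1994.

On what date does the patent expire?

2014-07-01

Filing date + 20 years → 1 July 2014.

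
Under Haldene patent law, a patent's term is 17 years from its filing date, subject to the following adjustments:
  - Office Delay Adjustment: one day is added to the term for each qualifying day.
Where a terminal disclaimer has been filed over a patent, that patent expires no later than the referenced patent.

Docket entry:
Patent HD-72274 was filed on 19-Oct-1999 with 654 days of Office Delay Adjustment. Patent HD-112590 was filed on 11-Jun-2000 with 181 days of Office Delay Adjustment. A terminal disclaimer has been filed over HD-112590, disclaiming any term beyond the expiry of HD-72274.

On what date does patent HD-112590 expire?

Natural term of HD-112590:
  Base: filing + 17 years → 11 June 2017.
  Office Delay Adjustment: +181 days → 9 December 2017.
Expiry of referenced patent HD-72274:
  Base: filing + 17 years → 19 October 2016.
  Office Delay Adjustment: +654 days → 4 August 2018.
Terminal disclaimer: HD-112590 expires on the earlier of 9 December 2017 and 4 August 2018.

2017-12-09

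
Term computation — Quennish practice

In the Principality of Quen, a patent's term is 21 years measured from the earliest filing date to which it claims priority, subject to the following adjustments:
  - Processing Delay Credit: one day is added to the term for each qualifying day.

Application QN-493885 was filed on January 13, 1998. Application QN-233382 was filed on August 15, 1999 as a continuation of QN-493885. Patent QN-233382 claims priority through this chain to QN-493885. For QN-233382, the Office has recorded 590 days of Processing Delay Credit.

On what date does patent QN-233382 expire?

August 25, 2020

Earliest priority filing: 13 January 1998.
Base term: 13 January 1998 + 21 years → 13 January 2019.
Processing Delay Credit: +590 days → 25 August 2020.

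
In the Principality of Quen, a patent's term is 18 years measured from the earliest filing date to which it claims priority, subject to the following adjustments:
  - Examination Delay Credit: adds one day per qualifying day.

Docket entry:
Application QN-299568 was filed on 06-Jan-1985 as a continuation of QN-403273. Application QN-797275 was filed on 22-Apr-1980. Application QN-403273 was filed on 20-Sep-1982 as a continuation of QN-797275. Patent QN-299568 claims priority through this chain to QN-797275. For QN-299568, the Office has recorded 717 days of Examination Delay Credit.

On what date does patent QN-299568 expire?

Earliest priority filing: 22 April 1980.
Base term: 22 April 1980 + 18 years → 22 April 1998.
Examination Delay Credit: +717 days → 8 April 2000.

April 8, 2000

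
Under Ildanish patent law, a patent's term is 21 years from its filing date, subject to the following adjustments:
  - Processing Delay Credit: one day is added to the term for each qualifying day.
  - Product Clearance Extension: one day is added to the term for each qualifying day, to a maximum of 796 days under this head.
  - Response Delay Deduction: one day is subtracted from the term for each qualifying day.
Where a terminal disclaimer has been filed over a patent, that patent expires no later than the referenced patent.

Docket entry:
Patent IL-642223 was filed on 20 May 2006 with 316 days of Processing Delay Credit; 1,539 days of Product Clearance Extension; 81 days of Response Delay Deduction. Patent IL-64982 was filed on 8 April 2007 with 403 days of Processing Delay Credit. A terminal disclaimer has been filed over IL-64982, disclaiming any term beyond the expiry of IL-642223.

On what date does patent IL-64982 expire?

Natural term of IL-64982:
  Base: filing + 21 years → 8 April 2028.
  Processing Delay Credit: +403 days → 16 May 2029.
Expiry of referenced patent IL-642223:
  Base: filing + 21 years → 20 May 2027.
  Processing Delay Credit: +316 days → 31 March 2028.
  Product Clearance Extension: 1539 days claimed exceeds the 796-day cap, so +796 days → 5 June 2030.
  Response Delay Deduction: −81 days → 16 March 2030.
Terminal disclaimer: IL-64982 expires on the earlier of 16 May 2029 and 16 March 2030.

2029-05-16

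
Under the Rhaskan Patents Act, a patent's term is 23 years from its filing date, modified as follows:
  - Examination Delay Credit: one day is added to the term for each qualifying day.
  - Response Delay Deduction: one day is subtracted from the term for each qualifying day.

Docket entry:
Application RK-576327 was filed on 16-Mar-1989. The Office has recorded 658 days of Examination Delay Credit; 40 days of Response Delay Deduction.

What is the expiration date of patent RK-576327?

November 24, 2013

Base term: filing date + 23 years → 16 March 2012.
Examination Delay Credit: +658 days → 3 January 2014.
Response Delay Deduction: −40 days → 24 November 2013.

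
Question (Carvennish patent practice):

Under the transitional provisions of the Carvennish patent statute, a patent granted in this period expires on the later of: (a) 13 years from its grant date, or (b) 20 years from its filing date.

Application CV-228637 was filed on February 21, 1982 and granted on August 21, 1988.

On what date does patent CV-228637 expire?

(a) grant + 13 years → 21 August 2001.
(b) filing + 20 years → 21 February 2002.
Later of the two: 21 February 2002.

February 21, 2002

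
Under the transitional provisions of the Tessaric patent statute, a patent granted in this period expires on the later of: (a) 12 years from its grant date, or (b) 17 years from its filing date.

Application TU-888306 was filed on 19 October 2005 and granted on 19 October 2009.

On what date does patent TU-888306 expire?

October 19, 2022

(a) grant + 12 years → 19 October 2021.
(b) filing + 17 years → 19 October 2022.
Later of the two: 19 October 2022.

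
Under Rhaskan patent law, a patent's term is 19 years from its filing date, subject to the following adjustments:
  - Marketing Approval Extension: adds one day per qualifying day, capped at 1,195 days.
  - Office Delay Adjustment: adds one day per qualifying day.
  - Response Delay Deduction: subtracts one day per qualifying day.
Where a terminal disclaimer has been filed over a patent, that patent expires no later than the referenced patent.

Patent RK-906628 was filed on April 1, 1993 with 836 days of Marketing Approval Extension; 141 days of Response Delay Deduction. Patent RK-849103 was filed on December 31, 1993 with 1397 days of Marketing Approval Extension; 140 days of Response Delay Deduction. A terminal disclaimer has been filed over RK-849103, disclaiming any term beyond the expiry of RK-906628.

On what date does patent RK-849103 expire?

February 25, 2014

Natural term of RK-849103:
  Base: filing + 19 years → 31 December 2012.
  Marketing Approval Extension: 1397 days claimed exceeds the 1195-day cap, so +1195 days → 9 April 2016.
  Response Delay Deduction: −140 days → 21 November 2015.
Expiry of referenced patent RK-906628:
  Base: filing + 19 years → 1 April 2012.
  Marketing Approval Extension: 836 days (within the 1195-day cap) → +836 days → 16 July 2014.
  Response Delay Deduction: −141 days → 25 February 2014.
Terminal disclaimer: RK-849103 expires on the earlier of 21 November 2015 and 25 February 2014.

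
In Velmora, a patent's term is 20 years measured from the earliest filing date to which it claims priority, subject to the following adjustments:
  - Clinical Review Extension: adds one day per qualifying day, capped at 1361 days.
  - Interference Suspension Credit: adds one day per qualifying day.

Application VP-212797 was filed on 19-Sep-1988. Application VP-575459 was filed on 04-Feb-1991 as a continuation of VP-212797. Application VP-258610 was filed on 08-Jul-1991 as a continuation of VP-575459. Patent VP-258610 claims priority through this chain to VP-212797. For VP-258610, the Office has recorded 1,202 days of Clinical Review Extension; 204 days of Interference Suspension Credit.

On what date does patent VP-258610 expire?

Earliest priority filing: 19 September 1988.
Base term: 19 September 1988 + 20 years → 19 September 2008.
Clinical Review Extension: 1202 days (within the 1361-day cap) → +1202 days → 4 January 2012.
Interference Suspension Credit: +204 days → 26 July 2012.

July 26, 2012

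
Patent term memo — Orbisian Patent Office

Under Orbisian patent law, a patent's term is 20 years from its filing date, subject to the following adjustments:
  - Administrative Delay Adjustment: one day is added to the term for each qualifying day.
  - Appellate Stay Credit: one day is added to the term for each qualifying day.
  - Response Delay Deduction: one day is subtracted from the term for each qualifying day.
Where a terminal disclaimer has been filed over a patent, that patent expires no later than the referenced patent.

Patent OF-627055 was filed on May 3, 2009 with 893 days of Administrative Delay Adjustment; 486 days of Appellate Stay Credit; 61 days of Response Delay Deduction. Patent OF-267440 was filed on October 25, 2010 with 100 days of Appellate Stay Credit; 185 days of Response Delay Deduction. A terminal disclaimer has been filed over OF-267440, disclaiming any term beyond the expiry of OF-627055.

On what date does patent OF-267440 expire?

Natural term of OF-267440:
  Base: filing + 20 years → 25 October 2030.
  Appellate Stay Credit: +100 days → 2 February 2031.
  Response Delay Deduction: −185 days → 1 August 2030.
Expiry of referenced patent OF-627055:
  Base: filing + 20 years → 3 May 2029.
  Administrative Delay Adjustment: +893 days → 13 October 2031.
  Appellate Stay Credit: +486 days → 10 February 2033.
  Response Delay Deduction: −61 days → 11 December 2032.
Terminal disclaimer: OF-267440 expires on the earlier of 1 August 2030 and 11 December 2032.

August 1, 2030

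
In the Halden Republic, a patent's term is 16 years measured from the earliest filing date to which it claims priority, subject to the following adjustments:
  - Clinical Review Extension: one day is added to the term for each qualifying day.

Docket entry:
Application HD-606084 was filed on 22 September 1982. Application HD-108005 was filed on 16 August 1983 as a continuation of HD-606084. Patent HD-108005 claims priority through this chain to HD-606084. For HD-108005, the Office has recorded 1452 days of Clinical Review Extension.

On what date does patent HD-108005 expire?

Earliest priority filing: 22 September 1982.
Base term: 22 September 1982 + 16 years → 22 September 1998.
Clinical Review Extension: +1452 days → 13 September 2002.

September 13, 2002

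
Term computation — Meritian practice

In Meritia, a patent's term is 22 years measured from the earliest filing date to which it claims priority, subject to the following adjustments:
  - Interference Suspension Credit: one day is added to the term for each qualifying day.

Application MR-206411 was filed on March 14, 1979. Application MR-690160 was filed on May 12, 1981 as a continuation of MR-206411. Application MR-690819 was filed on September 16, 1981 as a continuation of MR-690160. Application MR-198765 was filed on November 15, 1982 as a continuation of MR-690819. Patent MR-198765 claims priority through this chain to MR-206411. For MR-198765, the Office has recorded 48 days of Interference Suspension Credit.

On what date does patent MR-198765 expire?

May 1, 2001

Earliest priority filing: 14 March 1979.
Base term: 14 March 1979 + 22 years → 14 March 2001.
Interference Suspension Credit: +48 days → 1 May 2001.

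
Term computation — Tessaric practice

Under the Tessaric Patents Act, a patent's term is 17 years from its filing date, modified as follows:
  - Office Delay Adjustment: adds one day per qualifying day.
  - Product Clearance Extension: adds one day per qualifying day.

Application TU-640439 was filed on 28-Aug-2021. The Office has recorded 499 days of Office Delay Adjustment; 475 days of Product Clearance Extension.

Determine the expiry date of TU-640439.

Base term: filing date + 17 years → 28 August 2038.
Office Delay Adjustment: +499 days → 9 January 2040.
Product Clearance Extension: +475 days → 28 April 2041.

2041-04-28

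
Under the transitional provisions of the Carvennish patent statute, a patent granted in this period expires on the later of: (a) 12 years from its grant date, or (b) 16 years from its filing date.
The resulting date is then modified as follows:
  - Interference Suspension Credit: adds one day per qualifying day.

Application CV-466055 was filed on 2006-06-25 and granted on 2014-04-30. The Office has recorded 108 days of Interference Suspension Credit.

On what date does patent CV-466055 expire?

August 16, 2026

(a) grant + 12 years → 30 April 2026.
(b) filing + 16 years → 25 June 2022.
Later of the two: 30 April 2026.
Interference Suspension Credit: +108 days → 16 August 2026.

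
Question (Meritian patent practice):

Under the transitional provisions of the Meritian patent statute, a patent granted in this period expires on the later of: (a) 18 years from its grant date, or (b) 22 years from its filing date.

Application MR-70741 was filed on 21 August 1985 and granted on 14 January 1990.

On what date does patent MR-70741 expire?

2008-01-14

(a) grant + 18 years → 14 January 2008.
(b) filing + 22 years → 21 August 2007.
Later of the two: 14 January 2008.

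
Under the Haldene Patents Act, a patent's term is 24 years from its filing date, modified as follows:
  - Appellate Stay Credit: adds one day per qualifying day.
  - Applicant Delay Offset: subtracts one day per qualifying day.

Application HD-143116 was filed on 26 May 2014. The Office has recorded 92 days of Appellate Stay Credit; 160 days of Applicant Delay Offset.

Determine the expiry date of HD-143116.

2038-03-19

Base term: filing date + 24 years → 26 May 2038.
Appellate Stay Credit: +92 days → 26 August 2038.
Applicant Delay Offset: −160 days → 19 March 2038.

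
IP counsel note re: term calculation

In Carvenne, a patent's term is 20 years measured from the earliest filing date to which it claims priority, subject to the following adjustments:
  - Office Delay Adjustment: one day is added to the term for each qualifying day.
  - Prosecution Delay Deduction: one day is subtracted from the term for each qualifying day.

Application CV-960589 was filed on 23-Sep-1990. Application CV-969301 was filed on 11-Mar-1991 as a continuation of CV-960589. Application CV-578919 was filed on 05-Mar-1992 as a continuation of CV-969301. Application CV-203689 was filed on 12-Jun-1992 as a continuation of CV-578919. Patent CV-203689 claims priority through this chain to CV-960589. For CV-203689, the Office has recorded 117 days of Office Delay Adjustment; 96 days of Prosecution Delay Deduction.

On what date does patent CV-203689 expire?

October 14, 2010

Earliest priority filing: 23 September 1990.
Base term: 23 September 1990 + 20 years → 23 September 2010.
Office Delay Adjustment: +117 days → 18 January 2011.
Prosecution Delay Deduction: −96 days → 14 October 2010.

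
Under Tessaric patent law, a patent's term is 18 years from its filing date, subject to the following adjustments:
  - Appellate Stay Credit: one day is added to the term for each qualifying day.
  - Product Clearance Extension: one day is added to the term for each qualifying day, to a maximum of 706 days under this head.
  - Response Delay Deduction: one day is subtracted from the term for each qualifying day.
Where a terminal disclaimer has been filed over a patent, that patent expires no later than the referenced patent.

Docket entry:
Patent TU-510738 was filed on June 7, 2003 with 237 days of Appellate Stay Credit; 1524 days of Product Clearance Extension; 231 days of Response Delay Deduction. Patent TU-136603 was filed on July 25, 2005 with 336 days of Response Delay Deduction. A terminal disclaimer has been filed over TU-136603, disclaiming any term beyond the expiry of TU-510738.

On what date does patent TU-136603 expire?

2022-08-23

Natural term of TU-136603:
  Base: filing + 18 years → 25 July 2023.
  Response Delay Deduction: −336 days → 23 August 2022.
Expiry of referenced patent TU-510738:
  Base: filing + 18 years → 7 June 2021.
  Appellate Stay Credit: +237 days → 30 January 2022.
  Product Clearance Extension: 1524 days claimed exceeds the 706-day cap, so +706 days → 6 January 2024.
  Response Delay Deduction: −231 days → 20 May 2023.
Terminal disclaimer: TU-136603 expires on the earlier of 23 August 2022 and 20 May 2023.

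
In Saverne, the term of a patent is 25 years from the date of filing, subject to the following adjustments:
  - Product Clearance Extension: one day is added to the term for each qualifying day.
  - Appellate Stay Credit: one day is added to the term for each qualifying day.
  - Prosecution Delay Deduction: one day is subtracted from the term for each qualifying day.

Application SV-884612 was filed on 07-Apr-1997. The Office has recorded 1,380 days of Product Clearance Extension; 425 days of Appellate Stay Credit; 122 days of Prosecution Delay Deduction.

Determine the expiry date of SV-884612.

Base term: filing date + 25 years → 7 April 2022.
Product Clearance Extension: +1380 days → 16 January 2026.
Appellate Stay Credit: +425 days → 17 March 2027.
Prosecution Delay Deduction: −122 days → 15 November 2026.

2026-11-15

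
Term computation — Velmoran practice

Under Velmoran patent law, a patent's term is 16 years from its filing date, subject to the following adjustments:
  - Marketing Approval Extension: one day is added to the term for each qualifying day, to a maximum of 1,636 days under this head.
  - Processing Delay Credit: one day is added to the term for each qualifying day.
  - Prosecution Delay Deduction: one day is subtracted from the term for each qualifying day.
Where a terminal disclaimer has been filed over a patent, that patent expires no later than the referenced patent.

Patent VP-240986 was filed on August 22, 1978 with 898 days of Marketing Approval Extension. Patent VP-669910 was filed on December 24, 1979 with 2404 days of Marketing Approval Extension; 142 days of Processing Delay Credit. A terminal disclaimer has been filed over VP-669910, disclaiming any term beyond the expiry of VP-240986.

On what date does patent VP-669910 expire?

February 5, 1997

Natural term of VP-669910:
  Base: filing + 16 years → 24 December 1995.
  Marketing Approval Extension: 2404 days claimed exceeds the 1636-day cap, so +1636 days → 16 June 2000.
  Processing Delay Credit: +142 days → 5 November 2000.
Expiry of referenced patent VP-240986:
  Base: filing + 16 years → 22 August 1994.
  Marketing Approval Extension: 898 days (within the 1636-day cap) → +898 days → 5 February 1997.
Terminal disclaimer: VP-669910 expires on the earlier of 5 November 2000 and 5 February 1997.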